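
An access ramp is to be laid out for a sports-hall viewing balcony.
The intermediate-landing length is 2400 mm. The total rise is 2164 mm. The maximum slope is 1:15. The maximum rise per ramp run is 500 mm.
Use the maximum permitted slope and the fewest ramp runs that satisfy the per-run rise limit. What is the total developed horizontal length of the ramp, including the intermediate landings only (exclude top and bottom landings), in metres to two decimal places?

At most 500 each: 2164/500 = 4.33, giving 5 ramp runs. That means 4 intermediate landings.
Horizontal run for 2164 mm of rise at 1:15 is 2164 × 15 = 32460 mm.
Intermediate landings: 4 × 2400 = 9600 mm.
Total developed length = 32460 + 9600 = 42060 mm.
= 42.06 m.

42.06 m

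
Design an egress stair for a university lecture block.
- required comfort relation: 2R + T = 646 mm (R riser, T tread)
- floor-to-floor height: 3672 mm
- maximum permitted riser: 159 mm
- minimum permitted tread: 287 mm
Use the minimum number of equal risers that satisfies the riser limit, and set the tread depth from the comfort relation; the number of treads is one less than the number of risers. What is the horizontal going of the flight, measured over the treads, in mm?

⌈3672/159⌉ = 24 risers.
Each riser is 3672/24 = 153 mm (≤ 159 mm).
Tread T = 646 − 2 × 153 = 340 mm (≥ 287 mm).
Going = (24 − 1) × 340 = 7820 mm.

7820 mm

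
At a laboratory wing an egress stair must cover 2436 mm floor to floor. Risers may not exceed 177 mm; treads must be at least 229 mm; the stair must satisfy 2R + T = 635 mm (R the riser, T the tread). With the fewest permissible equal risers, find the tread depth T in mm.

287 mm

⌈2436/177⌉ = 14 risers.
Riser R = 2436 / 14 = 174 mm, within the 177 mm limit.
From 2R + T = 635: T = 635 − 348 = 287 mm.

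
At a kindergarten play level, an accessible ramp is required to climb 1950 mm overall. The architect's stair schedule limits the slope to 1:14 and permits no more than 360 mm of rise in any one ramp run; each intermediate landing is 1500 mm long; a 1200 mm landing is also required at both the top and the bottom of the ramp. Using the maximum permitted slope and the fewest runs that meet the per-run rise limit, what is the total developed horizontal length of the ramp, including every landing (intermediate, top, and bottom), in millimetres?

1950 / 360 = 5.42, so 6 ramp runs are needed. That means 5 intermediate landings.
Ramp run (horizontal) at 1:14: 1950 × 14 = 27300 mm.
Intermediate landings: 5 × 1500 = 7500 mm.
Top and bottom landings: 2 × 1200 = 2400 mm.
Total = 27300 + 7500 + 2400 = 37200 mm.

37200 mm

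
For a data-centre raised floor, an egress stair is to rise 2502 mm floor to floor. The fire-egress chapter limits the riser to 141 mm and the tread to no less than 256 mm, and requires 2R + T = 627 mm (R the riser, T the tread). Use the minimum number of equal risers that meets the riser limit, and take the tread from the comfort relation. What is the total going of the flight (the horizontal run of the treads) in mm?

At most 141 each: 2502/141 = 17.74, giving 18 risers.
Riser R = 2502 / 18 = 139 mm, within the 141 mm limit.
From 2R + T = 627: T = 627 − 278 = 349 mm.
18 risers give 17 treads; going = 17 × 349 = 5933 mm.

5933 mm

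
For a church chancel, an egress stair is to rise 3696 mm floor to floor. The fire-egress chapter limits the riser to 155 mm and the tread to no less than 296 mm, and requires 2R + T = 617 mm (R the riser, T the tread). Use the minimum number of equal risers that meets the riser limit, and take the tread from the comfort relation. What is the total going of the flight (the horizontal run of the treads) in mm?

7107 mm

⌈3696/155⌉ = 24 risers.
R = 3696 ÷ 24 = 154 mm.
From 2R + T = 617: T = 617 − 308 = 309 mm.
24 risers give 23 treads; going = 23 × 309 = 7107 mm.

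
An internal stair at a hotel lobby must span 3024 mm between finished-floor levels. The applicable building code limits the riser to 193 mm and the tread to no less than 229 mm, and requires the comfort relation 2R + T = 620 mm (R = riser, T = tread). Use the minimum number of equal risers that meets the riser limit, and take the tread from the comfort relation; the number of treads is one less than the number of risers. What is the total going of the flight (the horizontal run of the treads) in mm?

3630 mm

⌈3024/193⌉ = 16 risers.
Riser R = 3024 / 16 = 189 mm, within the 193 mm limit.
Tread T = 620 − 2 × 189 = 242 mm (≥ 229 mm).
16 risers give 15 treads; going = 15 × 242 = 3630 mm.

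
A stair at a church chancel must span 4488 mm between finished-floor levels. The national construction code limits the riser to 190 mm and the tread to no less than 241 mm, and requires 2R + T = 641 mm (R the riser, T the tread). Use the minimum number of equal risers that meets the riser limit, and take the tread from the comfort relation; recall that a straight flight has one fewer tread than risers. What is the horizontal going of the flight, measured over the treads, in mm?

At most 190 each: 4488/190 = 23.62, giving 24 risers.
Riser R = 4488 / 24 = 187 mm, within the 190 mm limit.
T = 641 − 2·187 = 267 mm, which satisfies the 241 mm minimum.
Treads = 24 − 1 = 23; going = 23 × 267 = 6141 mm.

6141 mm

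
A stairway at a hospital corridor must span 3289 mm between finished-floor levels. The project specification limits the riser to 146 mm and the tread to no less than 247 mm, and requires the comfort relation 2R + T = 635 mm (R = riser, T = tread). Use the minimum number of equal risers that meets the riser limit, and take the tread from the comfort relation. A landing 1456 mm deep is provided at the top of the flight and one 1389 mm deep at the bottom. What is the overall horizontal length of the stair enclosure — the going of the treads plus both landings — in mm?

At most 146 each: 3289/146 = 22.53, giving 23 risers.
Riser R = 3289 / 23 = 143 mm, within the 146 mm limit.
From 2R + T = 635: T = 635 − 286 = 349 mm.
Going = (23 − 1) × 349 = 7678 mm.
Enclosure = 7678 + 1456 + 1389 = 10523 mm.

10523 mm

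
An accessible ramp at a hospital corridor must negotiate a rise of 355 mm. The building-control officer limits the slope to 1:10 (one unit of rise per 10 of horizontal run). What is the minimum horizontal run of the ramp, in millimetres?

3550 mm

Run = rise × 10 = 355 × 10 = 3550 mm.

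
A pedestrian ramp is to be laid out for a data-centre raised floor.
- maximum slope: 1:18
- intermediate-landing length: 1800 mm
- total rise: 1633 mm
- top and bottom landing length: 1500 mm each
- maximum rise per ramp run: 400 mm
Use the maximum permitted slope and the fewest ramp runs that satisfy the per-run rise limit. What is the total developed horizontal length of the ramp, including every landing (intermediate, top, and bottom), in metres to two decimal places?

1633 / 400 = 4.082 → round up to 5 ramp runs. That means 4 intermediate landings.
Ramp run (horizontal) at 1:18: 1633 × 18 = 29394 mm.
Intermediate landings: 4 × 1800 = 7200 mm.
Top and bottom landings: 2 × 1500 = 3000 mm.
Total = 29394 + 7200 + 3000 = 39594 mm.
= 39.59 m.

39.59 m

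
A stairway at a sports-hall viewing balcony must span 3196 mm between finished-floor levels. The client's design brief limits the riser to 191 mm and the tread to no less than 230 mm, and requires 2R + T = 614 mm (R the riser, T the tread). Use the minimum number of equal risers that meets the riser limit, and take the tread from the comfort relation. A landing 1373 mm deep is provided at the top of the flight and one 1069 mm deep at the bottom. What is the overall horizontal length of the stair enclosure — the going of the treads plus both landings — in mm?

⌈3196/191⌉ = 17 risers.
Each riser is 3196/17 = 188 mm (≤ 191 mm).
T = 614 − 2·188 = 238 mm, which satisfies the 230 mm minimum.
Going = (17 − 1) × 238 = 3808 mm.
Add landings: 3808 + 1373 + 1069 = 6250 mm.

6250 mm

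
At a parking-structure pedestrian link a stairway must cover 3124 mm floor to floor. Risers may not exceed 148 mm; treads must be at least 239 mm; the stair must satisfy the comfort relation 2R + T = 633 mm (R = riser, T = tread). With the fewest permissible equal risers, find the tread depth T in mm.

3124 / 148 = 21.108 → round up to 22 risers.
Riser R = 3124 / 22 = 142 mm, within the 148 mm limit.
T = 633 − 2·142 = 349 mm, which satisfies the 239 mm minimum.

349 mm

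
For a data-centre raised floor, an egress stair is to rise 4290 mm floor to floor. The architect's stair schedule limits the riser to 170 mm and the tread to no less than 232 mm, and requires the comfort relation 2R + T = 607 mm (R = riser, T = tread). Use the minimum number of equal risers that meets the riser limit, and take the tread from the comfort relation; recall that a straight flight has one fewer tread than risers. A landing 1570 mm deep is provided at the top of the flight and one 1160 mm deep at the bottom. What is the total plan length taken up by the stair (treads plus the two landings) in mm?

9655 mm

4290 / 170 = 25.235 → round up to 26 risers.
Riser R = 4290 / 26 = 165 mm, within the 170 mm limit.
From 2R + T = 607: T = 607 − 330 = 277 mm.
26 risers give 25 treads; going = 25 × 277 = 6925 mm.
Add landings: 6925 + 1570 + 1160 = 9655 mm.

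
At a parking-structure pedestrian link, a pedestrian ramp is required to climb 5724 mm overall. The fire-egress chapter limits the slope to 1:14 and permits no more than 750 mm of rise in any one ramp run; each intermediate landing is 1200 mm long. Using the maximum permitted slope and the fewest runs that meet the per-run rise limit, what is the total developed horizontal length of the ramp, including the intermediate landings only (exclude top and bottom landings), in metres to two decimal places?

88.54 m

5724 / 750 = 7.63, so 8 ramp runs are needed. That means 7 intermediate landings.
Ramp run (horizontal) at 1:14: 5724 × 14 = 80136 mm.
Intermediate landings: 7 × 1200 = 8400 mm.
Developed length = 80136 + 8400 = 88536 mm.
= 88.54 m.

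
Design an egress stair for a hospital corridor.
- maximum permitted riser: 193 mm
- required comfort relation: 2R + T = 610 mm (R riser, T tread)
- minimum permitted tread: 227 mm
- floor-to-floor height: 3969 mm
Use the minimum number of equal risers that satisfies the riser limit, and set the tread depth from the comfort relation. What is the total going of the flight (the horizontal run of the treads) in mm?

4640 mm

At most 193 each: 3969/193 = 20.56, giving 21 risers.
R = 3969 ÷ 21 = 189 mm.
T = 610 − 2·189 = 232 mm, which satisfies the 227 mm minimum.
21 risers give 20 treads; going = 20 × 232 = 4640 mm.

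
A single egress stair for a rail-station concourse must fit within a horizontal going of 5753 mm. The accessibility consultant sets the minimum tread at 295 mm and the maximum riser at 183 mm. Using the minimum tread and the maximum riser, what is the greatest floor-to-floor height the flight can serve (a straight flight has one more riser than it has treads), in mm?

5753 / 295 = 19.50, so 19 treads fit.
Risers = treads + 1 = 20.
Maximum height = 20 × 183 = 3660 mm.

3660 mm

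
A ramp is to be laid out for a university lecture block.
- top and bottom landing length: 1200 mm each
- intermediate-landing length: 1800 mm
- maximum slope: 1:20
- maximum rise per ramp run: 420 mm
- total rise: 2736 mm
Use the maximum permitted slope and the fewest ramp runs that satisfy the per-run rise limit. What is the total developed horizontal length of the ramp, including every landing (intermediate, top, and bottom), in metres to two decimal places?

2736 / 420 = 6.514 → round up to 7 ramp runs. That means 6 intermediate landings.
Ramp run (horizontal) at 1:20: 2736 × 20 = 54720 mm.
Intermediate landings: 6 × 1800 = 10800 mm.
Top and bottom landings: 2 × 1200 = 2400 mm.
Total = 54720 + 10800 + 2400 = 67920 mm.
= 67.92 m.

67.92 m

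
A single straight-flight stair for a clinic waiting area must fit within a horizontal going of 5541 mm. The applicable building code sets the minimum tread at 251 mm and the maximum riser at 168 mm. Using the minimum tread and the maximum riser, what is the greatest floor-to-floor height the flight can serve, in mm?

Treads that fit: ⌊5541 / 251⌋ = 22.
Risers = treads + 1 = 23.
Maximum height = 23 × 168 = 3864 mm.

3864 mm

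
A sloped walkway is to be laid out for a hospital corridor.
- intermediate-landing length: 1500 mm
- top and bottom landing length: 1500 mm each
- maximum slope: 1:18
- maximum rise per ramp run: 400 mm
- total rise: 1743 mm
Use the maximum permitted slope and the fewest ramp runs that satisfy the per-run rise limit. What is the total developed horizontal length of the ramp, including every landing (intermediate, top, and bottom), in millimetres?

⌈1743/400⌉ = 5 ramp runs. That means 4 intermediate landings.
Ramp run (horizontal) at 1:18: 1743 × 18 = 31374 mm.
4 intermediate landings contribute 4 × 1500 = 6000 mm.
Top and bottom landings: 2 × 1500 = 3000 mm.
Total = 31374 + 6000 + 3000 = 40374 mm.

40374 mm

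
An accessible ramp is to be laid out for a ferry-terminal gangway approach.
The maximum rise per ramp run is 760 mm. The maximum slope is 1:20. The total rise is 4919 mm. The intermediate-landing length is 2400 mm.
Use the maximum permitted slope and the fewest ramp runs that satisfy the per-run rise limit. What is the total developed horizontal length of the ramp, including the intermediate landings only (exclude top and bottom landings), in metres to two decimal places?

4919 / 760 = 6.472 → round up to 7 ramp runs. That means 6 intermediate landings.
Horizontal run for 4919 mm of rise at 1:20 is 4919 × 20 = 98380 mm.
Intermediate landings: 6 × 2400 = 14400 mm.
Total developed length = 98380 + 14400 = 112780 mm.
= 112.78 m.

112.78 m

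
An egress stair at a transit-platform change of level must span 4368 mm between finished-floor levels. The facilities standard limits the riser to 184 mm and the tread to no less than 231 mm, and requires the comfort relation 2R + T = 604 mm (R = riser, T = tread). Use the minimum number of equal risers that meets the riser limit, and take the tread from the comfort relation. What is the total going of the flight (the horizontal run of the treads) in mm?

⌈4368/184⌉ = 24 risers.
Riser R = 4368 / 24 = 182 mm, within the 184 mm limit.
From 2R + T = 604: T = 604 − 364 = 240 mm.
Treads = 24 − 1 = 23; going = 23 × 240 = 5520 mm.

5520 mm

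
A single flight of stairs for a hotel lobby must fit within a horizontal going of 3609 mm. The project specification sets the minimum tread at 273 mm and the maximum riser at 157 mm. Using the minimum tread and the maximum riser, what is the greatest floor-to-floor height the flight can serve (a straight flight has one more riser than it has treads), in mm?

2198 mm

3609 / 273 = 13.22, so 13 treads fit.
Risers = treads + 1 = 14.
Maximum height = 14 × 157 = 2198 mm.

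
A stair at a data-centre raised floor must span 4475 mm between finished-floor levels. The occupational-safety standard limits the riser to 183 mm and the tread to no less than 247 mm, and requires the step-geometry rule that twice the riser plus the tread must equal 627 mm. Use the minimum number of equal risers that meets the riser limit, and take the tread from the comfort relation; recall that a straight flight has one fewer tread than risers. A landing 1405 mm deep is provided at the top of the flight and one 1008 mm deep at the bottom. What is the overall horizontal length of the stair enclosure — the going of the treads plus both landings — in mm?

At most 183 each: 4475/183 = 24.45, giving 25 risers.
R = 4475 ÷ 25 = 179 mm.
T = 627 − 2·179 = 269 mm, which satisfies the 247 mm minimum.
Treads = 25 − 1 = 24; going = 24 × 269 = 6456 mm.
Enclosure = 6456 + 1405 + 1008 = 8869 mm.

8869 mm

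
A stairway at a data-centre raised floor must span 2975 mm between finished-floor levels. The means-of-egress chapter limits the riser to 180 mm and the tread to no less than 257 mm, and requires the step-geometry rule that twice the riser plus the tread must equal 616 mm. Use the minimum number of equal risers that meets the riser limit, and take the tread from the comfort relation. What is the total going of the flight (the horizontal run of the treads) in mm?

2975 / 180 = 16.528 → round up to 17 risers.
Each riser is 2975/17 = 175 mm (≤ 180 mm).
T = 616 − 2·175 = 266 mm, which satisfies the 257 mm minimum.
Treads = 17 − 1 = 16; going = 16 × 266 = 4256 mm.

4256 mm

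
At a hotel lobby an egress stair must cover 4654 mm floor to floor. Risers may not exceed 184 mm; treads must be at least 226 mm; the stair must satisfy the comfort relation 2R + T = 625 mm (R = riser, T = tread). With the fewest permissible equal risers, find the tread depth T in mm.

⌈4654/184⌉ = 26 risers.
R = 4654 ÷ 26 = 179 mm.
From 2R + T = 625: T = 625 − 358 = 267 mm.

267 mm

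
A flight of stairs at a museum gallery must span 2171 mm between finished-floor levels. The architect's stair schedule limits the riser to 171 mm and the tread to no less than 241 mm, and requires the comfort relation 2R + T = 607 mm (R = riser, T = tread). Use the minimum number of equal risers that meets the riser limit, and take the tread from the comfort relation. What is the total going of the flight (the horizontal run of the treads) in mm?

At most 171 each: 2171/171 = 12.70, giving 13 risers.
R = 2171 ÷ 13 = 167 mm.
T = 607 − 2·167 = 273 mm, which satisfies the 241 mm minimum.
13 risers give 12 treads; going = 12 × 273 = 3276 mm.

3276 mm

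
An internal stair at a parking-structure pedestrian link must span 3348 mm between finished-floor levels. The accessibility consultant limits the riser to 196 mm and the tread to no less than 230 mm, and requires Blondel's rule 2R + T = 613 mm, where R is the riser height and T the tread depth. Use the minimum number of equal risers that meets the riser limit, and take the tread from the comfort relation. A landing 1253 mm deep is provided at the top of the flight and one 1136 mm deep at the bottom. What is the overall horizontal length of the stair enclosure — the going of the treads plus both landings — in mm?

3348 / 196 = 17.082 → round up to 18 risers.
Each riser is 3348/18 = 186 mm (≤ 196 mm).
From 2R + T = 613: T = 613 − 372 = 241 mm.
18 risers give 17 treads; going = 17 × 241 = 4097 mm.
Enclosure = 4097 + 1253 + 1136 = 6486 mm.

6486 mm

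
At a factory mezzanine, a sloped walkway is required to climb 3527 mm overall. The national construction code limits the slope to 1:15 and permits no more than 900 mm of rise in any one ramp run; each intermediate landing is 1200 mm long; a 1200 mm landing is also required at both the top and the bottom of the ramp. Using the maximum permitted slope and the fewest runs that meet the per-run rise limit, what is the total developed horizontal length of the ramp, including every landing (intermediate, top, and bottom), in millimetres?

3527 / 900 = 3.92, so 4 ramp runs are needed. That means 3 intermediate landings.
Ramp run (horizontal) at 1:15: 3527 × 15 = 52905 mm.
3 intermediate landings contribute 3 × 1200 = 3600 mm.
Top and bottom landings: 2 × 1200 = 2400 mm.
Total = 52905 + 3600 + 2400 = 58905 mm.

58905 mm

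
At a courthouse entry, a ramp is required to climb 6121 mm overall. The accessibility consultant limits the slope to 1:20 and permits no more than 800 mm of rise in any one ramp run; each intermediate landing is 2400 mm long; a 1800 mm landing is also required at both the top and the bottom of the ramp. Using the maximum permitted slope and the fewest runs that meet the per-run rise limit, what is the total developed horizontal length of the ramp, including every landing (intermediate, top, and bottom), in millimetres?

⌈6121/800⌉ = 8 ramp runs. That means 7 intermediate landings.
Horizontal run for 6121 mm of rise at 1:20 is 6121 × 20 = 122420 mm.
Intermediate landings: 7 × 2400 = 16800 mm.
Top and bottom landings: 2 × 1800 = 3600 mm.
Total = 122420 + 16800 + 3600 = 142820 mm.

142820 mm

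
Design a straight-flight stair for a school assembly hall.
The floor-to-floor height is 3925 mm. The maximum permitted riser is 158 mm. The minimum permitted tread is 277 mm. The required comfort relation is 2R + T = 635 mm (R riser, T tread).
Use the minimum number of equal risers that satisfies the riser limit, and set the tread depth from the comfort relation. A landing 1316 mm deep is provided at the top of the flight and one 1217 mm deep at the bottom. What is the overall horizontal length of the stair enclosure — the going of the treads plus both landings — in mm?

10237 mm

3925 / 158 = 24.842 → round up to 25 risers.
R = 3925 ÷ 25 = 157 mm.
T = 635 − 2·157 = 321 mm, which satisfies the 277 mm minimum.
25 risers give 24 treads; going = 24 × 321 = 7704 mm.
Add landings: 7704 + 1316 + 1217 = 10237 mm.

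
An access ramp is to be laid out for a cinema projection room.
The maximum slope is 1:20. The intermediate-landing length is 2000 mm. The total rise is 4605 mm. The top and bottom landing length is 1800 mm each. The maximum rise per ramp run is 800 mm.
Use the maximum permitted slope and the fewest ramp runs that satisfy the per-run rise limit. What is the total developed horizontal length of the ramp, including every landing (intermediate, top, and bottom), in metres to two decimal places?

⌈4605/800⌉ = 6 ramp runs. That means 5 intermediate landings.
Horizontal run for 4605 mm of rise at 1:20 is 4605 × 20 = 92100 mm.
Intermediate landings: 5 × 2000 = 10000 mm.
Top and bottom landings: 2 × 1800 = 3600 mm.
Total = 92100 + 10000 + 3600 = 105700 mm.
= 105.70 m.

105.70 m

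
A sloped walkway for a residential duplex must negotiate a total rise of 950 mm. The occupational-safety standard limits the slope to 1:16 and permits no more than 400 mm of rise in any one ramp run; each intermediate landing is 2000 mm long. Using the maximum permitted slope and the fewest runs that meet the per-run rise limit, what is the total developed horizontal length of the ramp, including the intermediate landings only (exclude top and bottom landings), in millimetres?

19200 mm

⌈950/400⌉ = 3 ramp runs. That means 2 intermediate landings.
Horizontal run for 950 mm of rise at 1:16 is 950 × 16 = 15200 mm.
Intermediate landings: 2 × 2000 = 4000 mm.
Developed length = 15200 + 4000 = 19200 mm.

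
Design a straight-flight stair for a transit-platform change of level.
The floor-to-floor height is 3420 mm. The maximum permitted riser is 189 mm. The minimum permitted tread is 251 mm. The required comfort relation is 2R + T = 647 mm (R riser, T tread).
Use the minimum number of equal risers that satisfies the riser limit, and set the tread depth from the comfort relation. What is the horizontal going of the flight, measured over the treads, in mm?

3420 / 189 = 18.095 → round up to 19 risers.
Riser R = 3420 / 19 = 180 mm, within the 189 mm limit.
From 2R + T = 647: T = 647 − 360 = 287 mm.
19 risers give 18 treads; going = 18 × 287 = 5166 mm.

5166 mm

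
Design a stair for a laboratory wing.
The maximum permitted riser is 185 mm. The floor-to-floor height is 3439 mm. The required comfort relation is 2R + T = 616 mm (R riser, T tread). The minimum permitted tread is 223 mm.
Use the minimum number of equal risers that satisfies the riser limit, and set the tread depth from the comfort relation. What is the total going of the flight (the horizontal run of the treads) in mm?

⌈3439/185⌉ = 19 risers.
Riser R = 3439 / 19 = 181 mm, within the 185 mm limit.
From 2R + T = 616: T = 616 − 362 = 254 mm.
Treads = 19 − 1 = 18; going = 18 × 254 = 4572 mm.

4572 mm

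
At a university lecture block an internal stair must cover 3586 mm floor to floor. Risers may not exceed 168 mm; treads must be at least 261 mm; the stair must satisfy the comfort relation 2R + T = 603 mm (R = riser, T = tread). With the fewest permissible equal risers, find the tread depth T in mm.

277 mm

⌈3586/168⌉ = 22 risers.
Each riser is 3586/22 = 163 mm (≤ 168 mm).
T = 603 − 2·163 = 277 mm, which satisfies the 261 mm minimum.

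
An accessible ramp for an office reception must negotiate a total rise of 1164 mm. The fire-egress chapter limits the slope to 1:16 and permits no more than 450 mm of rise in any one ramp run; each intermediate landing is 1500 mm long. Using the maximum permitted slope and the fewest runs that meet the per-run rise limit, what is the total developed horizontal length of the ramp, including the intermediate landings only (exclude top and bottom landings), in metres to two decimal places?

1164 / 450 = 2.587 → round up to 3 ramp runs. That means 2 intermediate landings.
Horizontal run for 1164 mm of rise at 1:16 is 1164 × 16 = 18624 mm.
2 intermediate landings contribute 2 × 1500 = 3000 mm.
Total developed length = 18624 + 3000 = 21624 mm.
= 21.62 m.

21.62 m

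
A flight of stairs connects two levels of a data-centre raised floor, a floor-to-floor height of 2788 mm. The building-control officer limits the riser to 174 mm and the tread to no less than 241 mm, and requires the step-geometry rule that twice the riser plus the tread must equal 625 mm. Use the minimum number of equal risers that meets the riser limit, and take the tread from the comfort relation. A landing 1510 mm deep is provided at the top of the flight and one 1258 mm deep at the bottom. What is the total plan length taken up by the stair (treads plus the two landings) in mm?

2788 / 174 = 16.023 → round up to 17 risers.
Riser R = 2788 / 17 = 164 mm, within the 174 mm limit.
T = 625 − 2·164 = 297 mm, which satisfies the 241 mm minimum.
Treads = 17 − 1 = 16; going = 16 × 297 = 4752 mm.
Add landings: 4752 + 1510 + 1258 = 7520 mm.

7520 mm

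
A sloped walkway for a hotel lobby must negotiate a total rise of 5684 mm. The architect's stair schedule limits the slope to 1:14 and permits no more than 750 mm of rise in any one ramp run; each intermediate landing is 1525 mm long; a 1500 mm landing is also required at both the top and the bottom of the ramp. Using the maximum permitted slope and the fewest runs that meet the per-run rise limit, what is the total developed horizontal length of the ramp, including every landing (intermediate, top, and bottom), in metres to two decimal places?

At most 750 each: 5684/750 = 7.58, giving 8 ramp runs. That means 7 intermediate landings.
Horizontal run for 5684 mm of rise at 1:14 is 5684 × 14 = 79576 mm.
7 intermediate landings contribute 7 × 1525 = 10675 mm.
Top and bottom landings: 2 × 1500 = 3000 mm.
Total = 79576 + 10675 + 3000 = 93251 mm.
= 93.25 m.

93.25 m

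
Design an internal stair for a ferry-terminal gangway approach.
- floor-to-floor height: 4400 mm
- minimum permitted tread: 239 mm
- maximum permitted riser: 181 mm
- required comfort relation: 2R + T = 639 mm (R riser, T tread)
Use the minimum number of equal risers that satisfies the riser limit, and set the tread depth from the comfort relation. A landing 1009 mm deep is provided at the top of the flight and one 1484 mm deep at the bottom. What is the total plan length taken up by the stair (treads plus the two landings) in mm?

9381 mm

⌈4400/181⌉ = 25 risers.
Riser R = 4400 / 25 = 176 mm, within the 181 mm limit.
Tread T = 639 − 2 × 176 = 287 mm (≥ 239 mm).
25 risers give 24 treads; going = 24 × 287 = 6888 mm.
Enclosure = 6888 + 1009 + 1484 = 9381 mm.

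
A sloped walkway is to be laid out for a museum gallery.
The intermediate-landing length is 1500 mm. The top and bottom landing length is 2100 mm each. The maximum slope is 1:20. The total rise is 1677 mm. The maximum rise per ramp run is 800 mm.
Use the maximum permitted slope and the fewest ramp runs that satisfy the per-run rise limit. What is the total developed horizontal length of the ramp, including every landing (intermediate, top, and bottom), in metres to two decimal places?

At most 800 each: 1677/800 = 2.10, giving 3 ramp runs. That means 2 intermediate landings.
Ramp run (horizontal) at 1:20: 1677 × 20 = 33540 mm.
Intermediate landings: 2 × 1500 = 3000 mm.
Top and bottom landings: 2 × 2100 = 4200 mm.
Total = 33540 + 3000 + 4200 = 40740 mm.
= 40.74 m.

40.74 m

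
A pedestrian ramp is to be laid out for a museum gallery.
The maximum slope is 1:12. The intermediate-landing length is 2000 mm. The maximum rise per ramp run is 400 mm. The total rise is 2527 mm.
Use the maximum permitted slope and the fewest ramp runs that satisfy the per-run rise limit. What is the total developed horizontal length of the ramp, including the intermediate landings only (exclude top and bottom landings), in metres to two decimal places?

2527 / 400 = 6.317 → round up to 7 ramp runs. That means 6 intermediate landings.
Horizontal run for 2527 mm of rise at 1:12 is 2527 × 12 = 30324 mm.
6 intermediate landings contribute 6 × 2000 = 12000 mm.
Developed length = 30324 + 12000 = 42324 mm.
= 42.32 m.

42.32 m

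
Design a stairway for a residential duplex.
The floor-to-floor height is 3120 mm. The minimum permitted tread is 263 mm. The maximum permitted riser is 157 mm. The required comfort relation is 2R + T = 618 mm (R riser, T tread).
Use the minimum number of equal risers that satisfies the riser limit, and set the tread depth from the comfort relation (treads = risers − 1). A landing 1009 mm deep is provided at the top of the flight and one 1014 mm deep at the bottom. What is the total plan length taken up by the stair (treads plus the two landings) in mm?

7837 mm

3120 / 157 = 19.87, so 20 risers are needed.
Riser R = 3120 / 20 = 156 mm, within the 157 mm limit.
From 2R + T = 618: T = 618 − 312 = 306 mm.
20 risers give 19 treads; going = 19 × 306 = 5814 mm.
Enclosure = 5814 + 1009 + 1014 = 7837 mm.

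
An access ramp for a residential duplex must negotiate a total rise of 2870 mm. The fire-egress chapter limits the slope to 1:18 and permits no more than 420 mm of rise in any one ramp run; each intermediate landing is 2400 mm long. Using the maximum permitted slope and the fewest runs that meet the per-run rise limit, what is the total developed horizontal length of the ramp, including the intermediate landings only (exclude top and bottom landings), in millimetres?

⌈2870/420⌉ = 7 ramp runs. That means 6 intermediate landings.
Horizontal run for 2870 mm of rise at 1:18 is 2870 × 18 = 51660 mm.
6 intermediate landings contribute 6 × 2400 = 14400 mm.
Developed length = 51660 + 14400 = 66060 mm.

66060 mm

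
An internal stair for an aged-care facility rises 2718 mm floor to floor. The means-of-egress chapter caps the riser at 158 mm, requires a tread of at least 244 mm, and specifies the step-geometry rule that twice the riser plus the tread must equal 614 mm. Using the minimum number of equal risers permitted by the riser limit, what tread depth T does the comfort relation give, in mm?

312 mm

2718 / 158 = 17.203 → round up to 18 risers.
Riser R = 2718 / 18 = 151 mm, within the 158 mm limit.
Tread T = 614 − 2 × 151 = 312 mm (≥ 244 mm).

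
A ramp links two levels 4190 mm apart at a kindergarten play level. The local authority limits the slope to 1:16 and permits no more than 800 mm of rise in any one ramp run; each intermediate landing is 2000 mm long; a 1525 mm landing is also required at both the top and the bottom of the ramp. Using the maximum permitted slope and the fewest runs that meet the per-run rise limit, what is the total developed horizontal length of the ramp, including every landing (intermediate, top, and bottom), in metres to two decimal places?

80.09 m

4190 / 800 = 5.237 → round up to 6 ramp runs. That means 5 intermediate landings.
Ramp run (horizontal) at 1:16: 4190 × 16 = 67040 mm.
5 intermediate landings contribute 5 × 2000 = 10000 mm.
Top and bottom landings: 2 × 1525 = 3050 mm.
Total = 67040 + 10000 + 3050 = 80090 mm.
= 80.09 m.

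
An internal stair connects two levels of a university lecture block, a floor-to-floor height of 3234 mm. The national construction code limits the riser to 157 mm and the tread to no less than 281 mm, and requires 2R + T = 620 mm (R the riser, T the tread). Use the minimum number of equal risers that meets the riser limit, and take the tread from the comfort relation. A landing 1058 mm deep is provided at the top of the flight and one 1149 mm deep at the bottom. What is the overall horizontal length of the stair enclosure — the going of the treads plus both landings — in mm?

8447 mm

At most 157 each: 3234/157 = 20.60, giving 21 risers.
R = 3234 ÷ 21 = 154 mm.
Tread T = 620 − 2 × 154 = 312 mm (≥ 281 mm).
Treads = 21 − 1 = 20; going = 20 × 312 = 6240 mm.
Enclosure = 6240 + 1058 + 1149 = 8447 mm.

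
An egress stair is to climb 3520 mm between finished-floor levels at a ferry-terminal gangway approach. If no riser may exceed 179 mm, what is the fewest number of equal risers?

3520 / 179 = 19.665 → round up to 20 risers.

20 risers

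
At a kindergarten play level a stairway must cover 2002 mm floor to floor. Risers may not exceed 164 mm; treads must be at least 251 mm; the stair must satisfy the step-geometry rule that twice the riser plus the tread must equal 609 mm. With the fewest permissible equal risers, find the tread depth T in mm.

301 mm

⌈2002/164⌉ = 13 risers.
Each riser is 2002/13 = 154 mm (≤ 164 mm).
Tread T = 609 − 2 × 154 = 301 mm (≥ 251 mm).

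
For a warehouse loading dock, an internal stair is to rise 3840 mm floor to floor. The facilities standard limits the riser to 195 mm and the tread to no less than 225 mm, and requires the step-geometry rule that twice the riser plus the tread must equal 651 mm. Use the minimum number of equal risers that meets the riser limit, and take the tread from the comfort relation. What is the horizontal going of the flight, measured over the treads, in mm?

⌈3840/195⌉ = 20 risers.
R = 3840 ÷ 20 = 192 mm.
T = 651 − 2·192 = 267 mm, which satisfies the 225 mm minimum.
20 risers give 19 treads; going = 19 × 267 = 5073 mm.

5073 mm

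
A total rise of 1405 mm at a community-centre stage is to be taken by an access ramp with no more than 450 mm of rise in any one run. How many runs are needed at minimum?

4 runs

1405 / 450 = 3.122 → round up to 4 ramp runs.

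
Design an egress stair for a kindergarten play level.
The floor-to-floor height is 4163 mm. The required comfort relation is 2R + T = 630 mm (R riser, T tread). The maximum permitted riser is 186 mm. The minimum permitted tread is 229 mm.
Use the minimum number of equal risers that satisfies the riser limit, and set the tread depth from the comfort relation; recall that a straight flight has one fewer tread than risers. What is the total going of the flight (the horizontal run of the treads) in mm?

5896 mm

At most 186 each: 4163/186 = 22.38, giving 23 risers.
R = 4163 ÷ 23 = 181 mm.
Tread T = 630 − 2 × 181 = 268 mm (≥ 229 mm).
Going = (23 − 1) × 268 = 5896 mm.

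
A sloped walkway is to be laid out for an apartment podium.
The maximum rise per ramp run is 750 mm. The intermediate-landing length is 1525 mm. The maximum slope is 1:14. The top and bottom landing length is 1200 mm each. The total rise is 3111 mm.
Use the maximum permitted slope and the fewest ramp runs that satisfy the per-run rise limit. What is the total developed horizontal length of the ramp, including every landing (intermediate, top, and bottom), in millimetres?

⌈3111/750⌉ = 5 ramp runs. That means 4 intermediate landings.
Ramp run (horizontal) at 1:14: 3111 × 14 = 43554 mm.
Intermediate landings: 4 × 1525 = 6100 mm.
Top and bottom landings: 2 × 1200 = 2400 mm.
Total = 43554 + 6100 + 2400 = 52054 mm.

52054 mm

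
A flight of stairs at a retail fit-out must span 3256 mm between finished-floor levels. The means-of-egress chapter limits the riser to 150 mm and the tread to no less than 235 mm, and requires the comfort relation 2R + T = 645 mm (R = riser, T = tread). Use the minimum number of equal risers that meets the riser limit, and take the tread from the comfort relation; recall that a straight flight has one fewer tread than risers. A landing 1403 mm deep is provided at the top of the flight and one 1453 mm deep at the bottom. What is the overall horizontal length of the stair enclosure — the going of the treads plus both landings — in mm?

3256 / 150 = 21.71, so 22 risers are needed.
Each riser is 3256/22 = 148 mm (≤ 150 mm).
Tread T = 645 − 2 × 148 = 349 mm (≥ 235 mm).
Treads = 22 − 1 = 21; going = 21 × 349 = 7329 mm.
Enclosure = 7329 + 1403 + 1453 = 10185 mm.

10185 mm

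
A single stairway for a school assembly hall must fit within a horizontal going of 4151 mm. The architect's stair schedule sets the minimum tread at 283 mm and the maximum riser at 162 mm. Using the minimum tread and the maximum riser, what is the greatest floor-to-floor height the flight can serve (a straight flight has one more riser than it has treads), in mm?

Treads that fit: ⌊4151 / 283⌋ = 14.
Risers = treads + 1 = 15.
Maximum height = 15 × 162 = 2430 mm.

2430 mm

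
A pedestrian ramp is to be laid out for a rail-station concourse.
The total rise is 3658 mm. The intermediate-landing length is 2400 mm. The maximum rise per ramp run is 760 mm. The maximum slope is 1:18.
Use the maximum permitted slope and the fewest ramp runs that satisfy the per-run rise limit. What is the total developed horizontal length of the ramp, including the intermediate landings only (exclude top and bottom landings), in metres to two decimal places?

At most 760 each: 3658/760 = 4.81, giving 5 ramp runs. That means 4 intermediate landings.
Ramp run (horizontal) at 1:18: 3658 × 18 = 65844 mm.
4 intermediate landings contribute 4 × 2400 = 9600 mm.
Total developed length = 65844 + 9600 = 75444 mm.
= 75.44 m.

75.44 m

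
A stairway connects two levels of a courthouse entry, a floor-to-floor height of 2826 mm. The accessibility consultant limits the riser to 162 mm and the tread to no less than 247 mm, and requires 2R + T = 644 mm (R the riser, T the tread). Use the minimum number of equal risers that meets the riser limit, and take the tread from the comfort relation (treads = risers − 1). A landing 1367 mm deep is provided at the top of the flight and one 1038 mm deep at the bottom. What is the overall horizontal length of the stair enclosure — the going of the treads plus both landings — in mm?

At most 162 each: 2826/162 = 17.44, giving 18 risers.
R = 2826 ÷ 18 = 157 mm.
T = 644 − 2·157 = 330 mm, which satisfies the 247 mm minimum.
Going = (18 − 1) × 330 = 5610 mm.
Enclosure = 5610 + 1367 + 1038 = 8015 mm.

8015 mm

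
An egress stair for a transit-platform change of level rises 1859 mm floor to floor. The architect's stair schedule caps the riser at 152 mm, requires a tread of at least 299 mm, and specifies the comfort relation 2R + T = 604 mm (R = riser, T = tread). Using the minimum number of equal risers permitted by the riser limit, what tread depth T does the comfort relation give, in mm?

318 mm

At most 152 each: 1859/152 = 12.23, giving 13 risers.
R = 1859 ÷ 13 = 143 mm.
From 2R + T = 604: T = 604 − 286 = 318 mm.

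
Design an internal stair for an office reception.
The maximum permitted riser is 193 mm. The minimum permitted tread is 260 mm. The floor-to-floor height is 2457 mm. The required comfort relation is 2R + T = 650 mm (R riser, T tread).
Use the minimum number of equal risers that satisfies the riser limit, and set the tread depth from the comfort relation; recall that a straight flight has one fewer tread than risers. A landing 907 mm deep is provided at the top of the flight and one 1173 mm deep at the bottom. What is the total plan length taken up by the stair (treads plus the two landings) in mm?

At most 193 each: 2457/193 = 12.73, giving 13 risers.
Riser R = 2457 / 13 = 189 mm, within the 193 mm limit.
From 2R + T = 650: T = 650 − 378 = 272 mm.
Going = (13 − 1) × 272 = 3264 mm.
Enclosure = 3264 + 907 + 1173 = 5344 mm.

5344 mm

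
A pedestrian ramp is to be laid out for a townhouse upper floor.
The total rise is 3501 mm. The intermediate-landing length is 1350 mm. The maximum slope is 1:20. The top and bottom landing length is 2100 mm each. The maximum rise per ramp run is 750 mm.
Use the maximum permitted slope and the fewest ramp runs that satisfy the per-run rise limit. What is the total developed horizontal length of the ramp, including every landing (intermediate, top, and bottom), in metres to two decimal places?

⌈3501/750⌉ = 5 ramp runs. That means 4 intermediate landings.
Horizontal run for 3501 mm of rise at 1:20 is 3501 × 20 = 70020 mm.
Intermediate landings: 4 × 1350 = 5400 mm.
Top and bottom landings: 2 × 2100 = 4200 mm.
Total = 70020 + 5400 + 4200 = 79620 mm.
= 79.62 m.

79.62 m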